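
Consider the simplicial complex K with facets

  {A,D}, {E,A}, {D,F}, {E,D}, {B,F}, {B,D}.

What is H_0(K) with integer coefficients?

Take the total order A < B < D < E < F on the vertex set. Then K (dimension 1) consists of the simplices:

  0-simplices (5): A, B, D, E, F
  1-simplices (6): AD, AE, BD, BF, DE, DF

so the chain groups are C_0 ≅ Z^5, C_1 ≅ Z^6.

∂_1: C_1 → C_0 is given by ∂[p,q] = [q] − [p]. For instance
  ∂DE = E − D.
This gives a 5×6 integer matrix of rank 4; reducing to Smith normal form yields diagonal entries (1,1,1,1).

Reading off H_k = ker ∂_k / im ∂_{k+1}:

  H_0: rank C_0 − rank ∂_1 = 5 − 4 = 1, and the invariant factors of ∂_1 are all 1, so H_0 = Z.

H_0 ≅ Z.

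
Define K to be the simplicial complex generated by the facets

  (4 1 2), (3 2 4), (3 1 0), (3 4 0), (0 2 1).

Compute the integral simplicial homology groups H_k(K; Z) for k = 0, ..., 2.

K has 5 vertices, 10 edges, 5 triangles.
rank ∂_0 = 0, rank ∂_1 = 4 ⇒ b_0 = 5 − 0 − 4 = 1; all invariant factors of ∂_1 are 1 so no torsion. So H_0 ≅ Z.
rank ∂_1 = 4, rank ∂_2 = 5 ⇒ b_1 = 10 − 4 − 5 = 1; all invariant factors of ∂_2 are 1 so no torsion. So H_1 ≅ Z.
rank ∂_2 = 5, rank ∂_3 = 0 ⇒ b_2 = 5 − 5 − 0 = 0. So H_2 ≅ 0.

H_0 ≅ Z,  H_1 ≅ Z,  H_2 = 0.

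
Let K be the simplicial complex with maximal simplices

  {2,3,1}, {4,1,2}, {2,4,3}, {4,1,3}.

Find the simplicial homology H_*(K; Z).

We work with the vertex ordering 1 < 2 < 3 < 4. The simplices of K, each written with vertices in increasing order, are:

  0-simplices (4): [1], [2], [3], [4]
  1-simplices (6): [1,2], [1,3], [1,4], [2,3], [2,4], [3,4]
  2-simplices (4): [1,2,3], [1,2,4], [1,3,4], [2,3,4]

giving chain groups C_0 ≅ Z^4, C_1 ≅ Z^6, C_2 ≅ Z^4.

The boundary map ∂_1: C_1 → C_0 maps an edge to its endpoints' difference, ∂[p,q] = q − p. For instance
  ∂[1,2] = [2] − [1].
The 4×6 boundary matrix has rank 3 and Smith normal form diag(1,1,1).

Boundary ∂_2: C_2 → C_1 maps a triangle to the signed sum of its edges. For instance
  ∂[1,2,3] = [2,3] − [1,3] + [1,2],
  ∂[1,3,4] = [3,4] − [1,4] + [1,3].
This gives a 6×4 integer matrix of rank 3; reducing to Smith normal form yields diagonal entries (1,1,1).

Reading off H_k = ker ∂_k / im ∂_{k+1}:

  H_0: rank C_0 − rank ∂_1 = 4 − 3 = 1, and the invariant factors of ∂_1 are all 1, so H_0 = Z.
  H_1: rank ker ∂_1 − rank ∂_2 = (6 − 3) − 3 = 0, and the invariant factors of ∂_2 are all 1, so H_1 = 0.
  H_2: rank ker ∂_2 − rank ∂_3 = (4 − 3) − 0 = 1, and there is no ∂_3, so H_2 = Z.

H_0 = Z,  H_1 = 0,  H_2 = Z.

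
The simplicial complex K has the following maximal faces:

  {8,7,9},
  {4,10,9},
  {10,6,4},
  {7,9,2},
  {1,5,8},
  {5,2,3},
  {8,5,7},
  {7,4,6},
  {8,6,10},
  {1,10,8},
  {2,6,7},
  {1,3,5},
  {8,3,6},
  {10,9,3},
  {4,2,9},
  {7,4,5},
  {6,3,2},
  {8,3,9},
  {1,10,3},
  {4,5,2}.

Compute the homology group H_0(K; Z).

H_0 = Z.

Take the total order 1 < 2 < 3 < 4 < 5 < 6 < 7 < 8 < 9 < 10 on the vertex set. Then K (dimension 2) consists of the simplices:

  0-simplices (10): [1], [2], [3], [4], [5], [6], [7], [8], [9], [10]
  1-simplices (30): (30 of them)
  2-simplices (20): (20 of them)

so the chain groups are C_0 ≅ Z^10, C_1 ≅ Z^30, C_2 ≅ Z^20.

The boundary map ∂_1: C_1 → C_0 is given by ∂[p,q] = [q] − [p]. For instance
  ∂[3,6] = [6] − [3].
The resulting 10×30 matrix has rank 9, and its Smith normal form has invariant factors (1,1,1,1,1,1,1,1,1).

The boundary map ∂_2: C_2 → C_1 sends each 2-simplex [p,q,r] to [q,r] − [p,r] + [p,q]. For instance
  ∂[3,6,8] = [6,8] − [3,8] + [3,6],
  ∂[6,8,10] = [8,10] − [6,10] + [6,8].
As a 30×20 matrix over Z this has rank 20, with invariant factors (1,1,1,1,1,1,1,1,1,1,1,1,1,1,1,1,1,1,1,2).

From H_k ≅ ker(∂_k) / im(∂_{k+1}) we obtain:

  H_0: rank C_0 − rank ∂_1 = 10 − 9 = 1, and the invariant factors of ∂_1 are all 1, so H_0 ≅ Z.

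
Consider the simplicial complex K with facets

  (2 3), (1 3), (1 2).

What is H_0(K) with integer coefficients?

Order the vertices as 1 < 2 < 3. Listing each simplex with vertices in this order, K has dimension 1 with simplices:

  0-simplices (3): [1], [2], [3]
  1-simplices (3): [1,2], [1,3], [2,3]

giving chain groups C_0 ≅ Z^3, C_1 ≅ Z^3.

∂_1: C_1 → C_0 is given by ∂[p,q] = [q] − [p].
The 3×3 boundary matrix has rank 2 and Smith normal form diag(1,1).

From H_k ≅ ker(∂_k) / im(∂_{k+1}) we obtain:

  H_0: rank C_0 − rank ∂_1 = 3 − 2 = 1, and the invariant factors of ∂_1 are all 1, so H_0 ≅ Z.

H_0 ≅ Z.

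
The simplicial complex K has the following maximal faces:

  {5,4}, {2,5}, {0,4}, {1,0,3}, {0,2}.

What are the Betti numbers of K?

b_0 = 1, b_1 = 1, b_2 = 0.

Take the total order 0 < 1 < 2 < 3 < 4 < 5 on the vertex set. Then K (dimension 2) consists of the simplices:

  0-simplices (6): [0], [1], [2], [3], [4], [5]
  1-simplices (7): [0,1], [0,2], [0,3], [0,4], [1,3], [2,5], [4,5]
  2-simplices (1): [0,1,3]

Hence C_0 ≅ Z^6, C_1 ≅ Z^7, C_2 ≅ Z^1.

Boundary ∂_1: C_1 → C_0 sends each edge [p,q] (with p < q) to q − p. For instance
  ∂[2,5] = [5] − [2].
As a 6×7 matrix over Z this has rank 5, with invariant factors (1,1,1,1,1).

∂_2: C_2 → C_1 sends each 2-simplex [p,q,r] to [q,r] − [p,r] + [p,q]. For instance
  ∂[0,1,3] = [1,3] − [0,3] + [0,1].
The 7×1 boundary matrix has rank 1 and Smith normal form diag(1).

Computing H_k = (kernel of ∂_k) / (image of ∂_{k+1}):

  H_0: rank C_0 − rank ∂_1 = 6 − 5 = 1, and the invariant factors of ∂_1 are all 1, so H_0 ≅ Z.
  H_1: rank ker ∂_1 − rank ∂_2 = (7 − 5) − 1 = 1, and the invariant factors of ∂_2 are all 1, so H_1 ≅ Z.
  H_2: rank ker ∂_2 − rank ∂_3 = (1 − 1) − 0 = 0, and there is no ∂_3, so H_2 ≅ 0.

As a check, the Euler characteristic is 6 − 7 + 1 = 0, which agrees with 1 − 1 + 0 = 0.

Hence the Betti numbers are b_0 = 1, b_1 = 1, b_2 = 0.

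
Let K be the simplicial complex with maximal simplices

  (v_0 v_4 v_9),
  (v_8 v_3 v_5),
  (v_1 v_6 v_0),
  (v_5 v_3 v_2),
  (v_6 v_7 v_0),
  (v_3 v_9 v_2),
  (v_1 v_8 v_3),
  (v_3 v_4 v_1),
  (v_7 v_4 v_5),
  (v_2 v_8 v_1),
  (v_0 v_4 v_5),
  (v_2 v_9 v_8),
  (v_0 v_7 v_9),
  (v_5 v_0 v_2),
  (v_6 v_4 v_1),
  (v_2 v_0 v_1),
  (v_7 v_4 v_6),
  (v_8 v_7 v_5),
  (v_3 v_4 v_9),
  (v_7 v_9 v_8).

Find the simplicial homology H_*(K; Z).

H_0 = Z,  H_1 = Z ⊕ Z/2,  H_2 = 0.

Fix the vertex order v_0 < v_1 < v_2 < v_3 < v_4 < v_5 < v_6 < v_7 < v_8 < v_9 and write every simplex with vertices in increasing order. Then dim K = 2 and the simplices of K are:

  0-simplices (10): [v_0], [v_1], [v_2], [v_3], [v_4], [v_5], [v_6], [v_7], [v_8], [v_9]
  1-simplices (30): (30 of them)
  2-simplices (20): (20 of them)

so the chain groups are C_0 ≅ Z^10, C_1 ≅ Z^30, C_2 ≅ Z^20.

∂_1: C_1 → C_0 maps an edge to its endpoints' difference, ∂[p,q] = q − p.
As a 10×30 matrix over Z this has rank 9, with invariant factors (1,1,1,1,1,1,1,1,1).

Boundary ∂_2: C_2 → C_1 acts by ∂[p,q,r] = [q,r] − [p,r] + [p,q]. For instance
  ∂[v_7,v_8,v_9] = [v_8,v_9] − [v_7,v_9] + [v_7,v_8],
  ∂[v_0,v_1,v_2] = [v_1,v_2] − [v_0,v_2] + [v_0,v_1].
As a 30×20 matrix over Z this has rank 20, with invariant factors (1,1,1,1,1,1,1,1,1,1,1,1,1,1,1,1,1,1,1,2).

Now H_k = ker ∂_k / im ∂_{k+1}, so:

  H_0: rank C_0 − rank ∂_1 = 10 − 9 = 1, and the invariant factors of ∂_1 are all 1, so H_0 ≅ Z.
  H_1: rank ker ∂_1 − rank ∂_2 = (30 − 9) − 20 = 1, and ∂_2 has invariant factor 2 > 1, so H_1 ≅ Z ⊕ Z/2.
  H_2: rank ker ∂_2 − rank ∂_3 = (20 − 20) − 0 = 0, and there is no ∂_3, so H_2 ≅ 0.

As a check, the Euler characteristic is 10 − 30 + 20 = 0, which agrees with 1 − 1 + 0 = 0.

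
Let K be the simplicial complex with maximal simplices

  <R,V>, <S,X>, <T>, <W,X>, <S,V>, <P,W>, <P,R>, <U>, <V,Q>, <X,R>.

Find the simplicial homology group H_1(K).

K has 9 vertices, 8 edges.
rank ∂_1 = 6, rank ∂_2 = 0 ⇒ b_1 = 8 − 6 − 0 = 2. So H_1 = Z^2.

H_1 = Z^2.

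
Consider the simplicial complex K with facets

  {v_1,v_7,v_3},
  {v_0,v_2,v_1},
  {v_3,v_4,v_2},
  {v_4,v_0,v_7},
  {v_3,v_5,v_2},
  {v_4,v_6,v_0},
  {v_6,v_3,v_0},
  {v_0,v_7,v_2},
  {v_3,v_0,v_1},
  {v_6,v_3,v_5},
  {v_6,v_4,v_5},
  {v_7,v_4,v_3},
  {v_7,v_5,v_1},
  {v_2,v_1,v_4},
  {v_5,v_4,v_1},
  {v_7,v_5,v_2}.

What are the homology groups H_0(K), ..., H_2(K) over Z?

We work with the vertex ordering v_0 < v_1 < v_2 < v_3 < v_4 < v_5 < v_6 < v_7. The simplices of K, each written with vertices in increasing order, are:

  0-simplices (8): [v_0], [v_1], [v_2], [v_3], [v_4], [v_5], [v_6], [v_7]
  1-simplices (24): (24 of them)
  2-simplices (16): (16 of them)

giving chain groups C_0 ≅ Z^8, C_1 ≅ Z^24, C_2 ≅ Z^16.

Boundary ∂_1: C_1 → C_0 sends each edge [p,q] (with p < q) to q − p.
This gives a 8×24 integer matrix of rank 7; reducing to Smith normal form yields diagonal entries (1,1,1,1,1,1,1).

∂_2: C_2 → C_1 maps a triangle to the signed sum of its edges. For instance
  ∂[v_0,v_2,v_7] = [v_2,v_7] − [v_0,v_7] + [v_0,v_2],
  ∂[v_2,v_3,v_4] = [v_3,v_4] − [v_2,v_4] + [v_2,v_3].
This gives a 24×16 integer matrix of rank 15; reducing to Smith normal form yields diagonal entries (1,1,1,1,1,1,1,1,1,1,1,1,1,1,1).

Computing H_k = (kernel of ∂_k) / (image of ∂_{k+1}):

  H_0: rank C_0 − rank ∂_1 = 8 − 7 = 1, and the invariant factors of ∂_1 are all 1, so H_0 ≅ Z.
  H_1: rank ker ∂_1 − rank ∂_2 = (24 − 7) − 15 = 2, and the invariant factors of ∂_2 are all 1, so H_1 ≅ Z^2.
  H_2: rank ker ∂_2 − rank ∂_3 = (16 − 15) − 0 = 1, and there is no ∂_3, so H_2 ≅ Z.

As a check, the Euler characteristic is 8 − 24 + 16 = 0, which agrees with 1 − 2 + 1 = 0.

H_0 ≅ Z,  H_1 ≅ Z^2,  H_2 ≅ Z.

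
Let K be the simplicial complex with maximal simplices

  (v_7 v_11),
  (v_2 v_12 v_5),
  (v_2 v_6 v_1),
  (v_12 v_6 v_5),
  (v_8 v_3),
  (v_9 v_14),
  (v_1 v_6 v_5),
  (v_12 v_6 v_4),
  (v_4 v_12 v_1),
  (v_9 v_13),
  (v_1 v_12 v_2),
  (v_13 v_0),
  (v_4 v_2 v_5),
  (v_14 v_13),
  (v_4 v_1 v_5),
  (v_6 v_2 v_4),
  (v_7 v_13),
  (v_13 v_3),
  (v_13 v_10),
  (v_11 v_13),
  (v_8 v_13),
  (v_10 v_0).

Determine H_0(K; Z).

H_0 = Z^2.

K has 15 vertices, 27 edges, 10 triangles.
rank ∂_0 = 0, rank ∂_1 = 13 ⇒ b_0 = 15 − 0 − 13 = 2; all invariant factors of ∂_1 are 1 so no torsion. So H_0 = Z^2.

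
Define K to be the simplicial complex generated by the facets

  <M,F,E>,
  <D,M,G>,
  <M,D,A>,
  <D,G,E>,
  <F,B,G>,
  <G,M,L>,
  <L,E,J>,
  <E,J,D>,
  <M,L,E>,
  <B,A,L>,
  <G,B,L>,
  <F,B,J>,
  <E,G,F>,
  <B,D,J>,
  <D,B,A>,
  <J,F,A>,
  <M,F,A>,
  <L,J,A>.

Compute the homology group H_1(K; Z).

H_1 ≅ Z ⊕ Z/2Z.

Order the vertices as A < B < D < E < F < G < J < L < M. Listing each simplex with vertices in this order, K has dimension 2 with simplices:

  0-simplices (9): A, B, D, E, F, G, J, L, M
  1-simplices (27): AB, AD, AF, AJ, AL, AM, BD, BF, BG, BJ, BL, DE, DG, DJ, DM, EF, EG, EJ, EL, EM, FG, FJ, FM, GL, GM, JL, LM
  2-simplices (18): ABD, ABL, ADM, AFJ, AFM, AJL, BDJ, BFG, BFJ, BGL, DEG, DEJ, DGM, EFG, EFM, EJL, ELM, GLM

giving chain groups C_0 ≅ Z^9, C_1 ≅ Z^27, C_2 ≅ Z^18.

The boundary map ∂_1: C_1 → C_0 sends each edge [p,q] (with p < q) to q − p.
The 9×27 boundary matrix has rank 8 and Smith normal form diag(1,1,1,1,1,1,1,1).

Boundary ∂_2: C_2 → C_1 maps a triangle to the signed sum of its edges. For instance
  ∂DGM = GM − DM + DG,
  ∂BFJ = FJ − BJ + BF.
The resulting 27×18 matrix has rank 18, and its Smith normal form has invariant factors (1,1,1,1,1,1,1,1,1,1,1,1,1,1,1,1,1,2).

From H_k ≅ ker(∂_k) / im(∂_{k+1}) we obtain:

  H_1: rank ker ∂_1 − rank ∂_2 = (27 − 8) − 18 = 1, and ∂_2 has invariant factor 2 > 1, so H_1 ≅ Z ⊕ Z/2Z.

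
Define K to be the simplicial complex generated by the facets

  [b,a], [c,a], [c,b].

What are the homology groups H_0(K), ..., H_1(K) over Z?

We work with the vertex ordering a < b < c. The simplices of K, each written with vertices in increasing order, are:

  0-simplices (3): a, b, c
  1-simplices (3): ab, ac, bc

Hence C_0 ≅ Z^3, C_1 ≅ Z^3.

The boundary map ∂_1: C_1 → C_0 maps an edge to its endpoints' difference, ∂[p,q] = q − p. For instance
  ∂bc = c − b.
The resulting 3×3 matrix has rank 2, and its Smith normal form has invariant factors (1,1).

Computing H_k = (kernel of ∂_k) / (image of ∂_{k+1}):

  H_0: rank C_0 − rank ∂_1 = 3 − 2 = 1, and the invariant factors of ∂_1 are all 1, so H_0 ≅ Z.
  H_1: rank ker ∂_1 − rank ∂_2 = (3 − 2) − 0 = 1, and there is no ∂_2, so H_1 ≅ Z.

As a check, the Euler characteristic is 3 − 3 = 0, which agrees with 1 − 1 = 0.

H_0 ≅ Z,  H_1 ≅ Z.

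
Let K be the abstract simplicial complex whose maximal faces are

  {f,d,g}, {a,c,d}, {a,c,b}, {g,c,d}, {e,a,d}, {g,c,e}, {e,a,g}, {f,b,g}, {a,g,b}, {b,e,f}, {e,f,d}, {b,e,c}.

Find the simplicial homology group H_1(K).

H_1 = Z/2Z.

Take the total order a < b < c < d < e < f < g on the vertex set. Then K (dimension 2) consists of the simplices:

  0-simplices (7): a, b, c, d, e, f, g
  1-simplices (18): ab, ac, ad, ae, ag, bc, be, bf, bg, cd, ce, cg, de, df, dg, ef, eg, fg
  2-simplices (12): abc, abg, acd, ade, aeg, bce, bef, bfg, cdg, ceg, def, dfg

giving chain groups C_0 ≅ Z^7, C_1 ≅ Z^18, C_2 ≅ Z^12.

∂_1: C_1 → C_0 maps an edge to its endpoints' difference, ∂[p,q] = q − p.
As a 7×18 matrix over Z this has rank 6, with invariant factors (1,1,1,1,1,1).

The boundary map ∂_2: C_2 → C_1 sends each 2-simplex [p,q,r] to [q,r] − [p,r] + [p,q]. For instance
  ∂acd = cd − ad + ac,
  ∂ceg = eg − cg + ce.
This gives a 18×12 integer matrix of rank 12; reducing to Smith normal form yields diagonal entries (1,1,1,1,1,1,1,1,1,1,1,2).

From H_k ≅ ker(∂_k) / im(∂_{k+1}) we obtain:

  H_1: rank ker ∂_1 − rank ∂_2 = (18 − 6) − 12 = 0, and ∂_2 has invariant factor 2 > 1, so H_1 = Z/2Z.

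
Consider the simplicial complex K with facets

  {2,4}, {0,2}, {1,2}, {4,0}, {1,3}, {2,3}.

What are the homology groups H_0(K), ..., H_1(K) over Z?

H_0 ≅ Z,  H_1 ≅ Z^2.

Order the vertices as 0 < 1 < 2 < 3 < 4. Listing each simplex with vertices in this order, K has dimension 1 with simplices:

  0-simplices (5): [0], [1], [2], [3], [4]
  1-simplices (6): [0,2], [0,4], [1,2], [1,3], [2,3], [2,4]

giving chain groups C_0 ≅ Z^5, C_1 ≅ Z^6.

The boundary map ∂_1: C_1 → C_0 is given by ∂[p,q] = [q] − [p].
The resulting 5×6 matrix has rank 4, and its Smith normal form has invariant factors (1,1,1,1).

Computing H_k = (kernel of ∂_k) / (image of ∂_{k+1}):

  H_0: rank C_0 − rank ∂_1 = 5 − 4 = 1, and the invariant factors of ∂_1 are all 1, so H_0 ≅ Z.
  H_1: rank ker ∂_1 − rank ∂_2 = (6 − 4) − 0 = 2, and there is no ∂_2, so H_1 ≅ Z^2.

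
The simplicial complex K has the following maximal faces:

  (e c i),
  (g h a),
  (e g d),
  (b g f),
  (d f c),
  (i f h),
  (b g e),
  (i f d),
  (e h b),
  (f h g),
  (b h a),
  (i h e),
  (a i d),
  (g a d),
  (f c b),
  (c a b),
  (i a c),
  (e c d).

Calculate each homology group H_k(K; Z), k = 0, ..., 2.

H_0 ≅ Z,  H_1 ≅ Z ⊕ Z/2,  H_2 = 0.

Fix the vertex order a < b < c < d < e < f < g < h < i and write every simplex with vertices in increasing order. Then dim K = 2 and the simplices of K are:

  0-simplices (9): a, b, c, d, e, f, g, h, i
  1-simplices (27): ab, ac, ad, ag, ah, ai, bc, be, bf, bg, bh, cd, ce, cf, ci, de, df, dg, di, eg, eh, ei, fg, fh, fi, gh, hi
  2-simplices (18): abc, abh, aci, adg, adi, agh, bcf, beg, beh, bfg, cde, cdf, cei, deg, dfi, ehi, fgh, fhi

Hence C_0 ≅ Z^9, C_1 ≅ Z^27, C_2 ≅ Z^18.

Boundary ∂_1: C_1 → C_0 sends each edge [p,q] (with p < q) to q − p. For instance
  ∂fi = i − f.
The 9×27 boundary matrix has rank 8 and Smith normal form diag(1,1,1,1,1,1,1,1).

The boundary map ∂_2: C_2 → C_1 maps a triangle to the signed sum of its edges. For instance
  ∂cdf = df − cf + cd,
  ∂beg = eg − bg + be.
The resulting 27×18 matrix has rank 18, and its Smith normal form has invariant factors (1,1,1,1,1,1,1,1,1,1,1,1,1,1,1,1,1,2).

From H_k ≅ ker(∂_k) / im(∂_{k+1}) we obtain:

  H_0: rank C_0 − rank ∂_1 = 9 − 8 = 1, and the invariant factors of ∂_1 are all 1, so H_0 ≅ Z.
  H_1: rank ker ∂_1 − rank ∂_2 = (27 − 8) − 18 = 1, and ∂_2 has invariant factor 2 > 1, so H_1 ≅ Z ⊕ Z/2.
  H_2: rank ker ∂_2 − rank ∂_3 = (18 − 18) − 0 = 0, and there is no ∂_3, so H_2 ≅ 0.

(K is a triangulation of the Klein bottle.)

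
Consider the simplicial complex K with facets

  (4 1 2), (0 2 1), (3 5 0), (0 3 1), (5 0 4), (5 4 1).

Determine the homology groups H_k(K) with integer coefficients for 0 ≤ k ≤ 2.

H_0 = Z,  H_1 = Z,  H_2 = 0.

Order the vertices as 0 < 1 < 2 < 3 < 4 < 5. Listing each simplex with vertices in this order, K has dimension 2 with simplices:

  0-simplices (6): [0], [1], [2], [3], [4], [5]
  1-simplices (12): [0,1], [0,2], [0,3], [0,4], [0,5], [1,2], [1,3], [1,4], [1,5], [2,4], [3,5], [4,5]
  2-simplices (6): [0,1,2], [0,1,3], [0,3,5], [0,4,5], [1,2,4], [1,4,5]

giving chain groups C_0 ≅ Z^6, C_1 ≅ Z^12, C_2 ≅ Z^6.

Boundary ∂_1: C_1 → C_0 is given by ∂[p,q] = [q] − [p].
This gives a 6×12 integer matrix of rank 5; reducing to Smith normal form yields diagonal entries (1,1,1,1,1).

The boundary map ∂_2: C_2 → C_1 maps a triangle to the signed sum of its edges. For instance
  ∂[1,4,5] = [4,5] − [1,5] + [1,4],
  ∂[0,1,3] = [1,3] − [0,3] + [0,1].
As a 12×6 matrix over Z this has rank 6, with invariant factors (1,1,1,1,1,1).

Now H_k = ker ∂_k / im ∂_{k+1}, so:

  H_0: rank C_0 − rank ∂_1 = 6 − 5 = 1, and the invariant factors of ∂_1 are all 1, so H_0 = Z.
  H_1: rank ker ∂_1 − rank ∂_2 = (12 − 5) − 6 = 1, and the invariant factors of ∂_2 are all 1, so H_1 = Z.
  H_2: rank ker ∂_2 − rank ∂_3 = (6 − 6) − 0 = 0, and there is no ∂_3, so H_2 = 0.

(K is a triangulation of the cylinder S^1 x I.)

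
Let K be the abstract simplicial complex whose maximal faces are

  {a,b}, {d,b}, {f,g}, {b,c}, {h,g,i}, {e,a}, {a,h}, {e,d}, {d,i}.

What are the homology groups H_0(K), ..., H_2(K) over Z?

Order the vertices as a < b < c < d < e < f < g < h < i. Listing each simplex with vertices in this order, K has dimension 2 with simplices:

  0-simplices (9): a, b, c, d, e, f, g, h, i
  1-simplices (11): ab, ae, ah, bc, bd, de, di, fg, gh, gi, hi
  2-simplices (1): ghi

giving chain groups C_0 ≅ Z^9, C_1 ≅ Z^11, C_2 ≅ Z^1.

∂_1: C_1 → C_0 sends each edge [p,q] (with p < q) to q − p.
This gives a 9×11 integer matrix of rank 8; reducing to Smith normal form yields diagonal entries (1,1,1,1,1,1,1,1).

Boundary ∂_2: C_2 → C_1 sends each 2-simplex [p,q,r] to [q,r] − [p,r] + [p,q]. For instance
  ∂ghi = hi − gi + gh.
This gives a 11×1 integer matrix of rank 1; reducing to Smith normal form yields diagonal entries (1).

Now H_k = ker ∂_k / im ∂_{k+1}, so:

  H_0: rank C_0 − rank ∂_1 = 9 − 8 = 1, and the invariant factors of ∂_1 are all 1, so H_0 ≅ Z.
  H_1: rank ker ∂_1 − rank ∂_2 = (11 − 8) − 1 = 2, and the invariant factors of ∂_2 are all 1, so H_1 ≅ Z^2.
  H_2: rank ker ∂_2 − rank ∂_3 = (1 − 1) − 0 = 0, and there is no ∂_3, so H_2 ≅ 0.

As a check, the Euler characteristic is 9 − 11 + 1 = -1, which agrees with 1 − 2 + 0 = -1.

H_0 ≅ Z,  H_1 ≅ Z^2,  H_2 = 0.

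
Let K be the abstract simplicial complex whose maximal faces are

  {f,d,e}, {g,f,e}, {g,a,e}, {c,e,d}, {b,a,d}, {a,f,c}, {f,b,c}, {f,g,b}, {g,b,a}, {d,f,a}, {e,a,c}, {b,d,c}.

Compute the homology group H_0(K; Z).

H_0 = Z.

Order the vertices as a < b < c < d < e < f < g. Listing each simplex with vertices in this order, K has dimension 2 with simplices:

  0-simplices (7): a, b, c, d, e, f, g
  1-simplices (18): ab, ac, ad, ae, af, ag, bc, bd, bf, bg, cd, ce, cf, de, df, ef, eg, fg
  2-simplices (12): abd, abg, ace, acf, adf, aeg, bcd, bcf, bfg, cde, def, efg

Hence C_0 ≅ Z^7, C_1 ≅ Z^18, C_2 ≅ Z^12.

Boundary ∂_1: C_1 → C_0 is given by ∂[p,q] = [q] − [p].
As a 7×18 matrix over Z this has rank 6, with invariant factors (1,1,1,1,1,1).

∂_2: C_2 → C_1 acts by ∂[p,q,r] = [q,r] − [p,r] + [p,q]. For instance
  ∂bcd = cd − bd + bc,
  ∂adf = df − af + ad.
The 18×12 boundary matrix has rank 12 and Smith normal form diag(1,1,1,1,1,1,1,1,1,1,1,2).

Now H_k = ker ∂_k / im ∂_{k+1}, so:

  H_0: rank C_0 − rank ∂_1 = 7 − 6 = 1, and the invariant factors of ∂_1 are all 1, so H_0 ≅ Z.

(K is a triangulation of the real projective plane RP^2.)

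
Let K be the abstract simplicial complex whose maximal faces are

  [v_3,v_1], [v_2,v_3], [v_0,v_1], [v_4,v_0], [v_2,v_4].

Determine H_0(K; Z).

H_0 = Z.

We work with the vertex ordering v_0 < v_1 < v_2 < v_3 < v_4. The simplices of K, each written with vertices in increasing order, are:

  0-simplices (5): [v_0], [v_1], [v_2], [v_3], [v_4]
  1-simplices (5): [v_0,v_1], [v_0,v_4], [v_1,v_3], [v_2,v_3], [v_2,v_4]

Hence C_0 ≅ Z^5, C_1 ≅ Z^5.

Boundary ∂_1: C_1 → C_0 sends each edge [p,q] (with p < q) to q − p. For instance
  ∂[v_0,v_1] = [v_1] − [v_0].
The 5×5 boundary matrix has rank 4 and Smith normal form diag(1,1,1,1).

Reading off H_k = ker ∂_k / im ∂_{k+1}:

  H_0: rank C_0 − rank ∂_1 = 5 − 4 = 1, and the invariant factors of ∂_1 are all 1, so H_0 = Z.

(K is a triangulation of the circle S^1.)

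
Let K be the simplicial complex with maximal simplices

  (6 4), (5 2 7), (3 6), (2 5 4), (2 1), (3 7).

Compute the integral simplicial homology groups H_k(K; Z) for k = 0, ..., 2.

H_0 = Z,  H_1 = Z,  H_2 = 0.

Order the vertices as 1 < 2 < 3 < 4 < 5 < 6 < 7. Listing each simplex with vertices in this order, K has dimension 2 with simplices:

  0-simplices (7): [1], [2], [3], [4], [5], [6], [7]
  1-simplices (9): [1,2], [2,4], [2,5], [2,7], [3,6], [3,7], [4,5], [4,6], [5,7]
  2-simplices (2): [2,4,5], [2,5,7]

Hence C_0 ≅ Z^7, C_1 ≅ Z^9, C_2 ≅ Z^2.

Boundary ∂_1: C_1 → C_0 maps an edge to its endpoints' difference, ∂[p,q] = q − p. For instance
  ∂[1,2] = [2] − [1].
The resulting 7×9 matrix has rank 6, and its Smith normal form has invariant factors (1,1,1,1,1,1).

∂_2: C_2 → C_1 acts by ∂[p,q,r] = [q,r] − [p,r] + [p,q]. For instance
  ∂[2,5,7] = [5,7] − [2,7] + [2,5],
  ∂[2,4,5] = [4,5] − [2,5] + [2,4].
The resulting 9×2 matrix has rank 2, and its Smith normal form has invariant factors (1,1).

Computing H_k = (kernel of ∂_k) / (image of ∂_{k+1}):

  H_0: rank C_0 − rank ∂_1 = 7 − 6 = 1, and the invariant factors of ∂_1 are all 1, so H_0 ≅ Z.
  H_1: rank ker ∂_1 − rank ∂_2 = (9 − 6) − 2 = 1, and the invariant factors of ∂_2 are all 1, so H_1 ≅ Z.
  H_2: rank ker ∂_2 − rank ∂_3 = (2 − 2) − 0 = 0, and there is no ∂_3, so H_2 ≅ 0.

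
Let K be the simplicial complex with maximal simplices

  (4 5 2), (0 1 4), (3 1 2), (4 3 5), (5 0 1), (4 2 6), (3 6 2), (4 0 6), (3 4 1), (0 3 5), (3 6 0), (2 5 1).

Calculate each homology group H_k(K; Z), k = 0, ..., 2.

H_0 ≅ Z,  H_1 ≅ Z/2,  H_2 = 0.

Take the total order 0 < 1 < 2 < 3 < 4 < 5 < 6 on the vertex set. Then K (dimension 2) consists of the simplices:

  0-simplices (7): [0], [1], [2], [3], [4], [5], [6]
  1-simplices (18): [0,1], [0,3], [0,4], [0,5], [0,6], [1,2], [1,3], [1,4], [1,5], [2,3], [2,4], [2,5], [2,6], [3,4], [3,5], [3,6], [4,5], [4,6]
  2-simplices (12): [0,1,4], [0,1,5], [0,3,5], [0,3,6], [0,4,6], [1,2,3], [1,2,5], [1,3,4], [2,3,6], [2,4,5], [2,4,6], [3,4,5]

Hence C_0 ≅ Z^7, C_1 ≅ Z^18, C_2 ≅ Z^12.

∂_1: C_1 → C_0 sends each edge [p,q] (with p < q) to q − p.
This gives a 7×18 integer matrix of rank 6; reducing to Smith normal form yields diagonal entries (1,1,1,1,1,1).

∂_2: C_2 → C_1 sends each 2-simplex [p,q,r] to [q,r] − [p,r] + [p,q]. For instance
  ∂[1,2,3] = [2,3] − [1,3] + [1,2],
  ∂[0,3,5] = [3,5] − [0,5] + [0,3].
The resulting 18×12 matrix has rank 12, and its Smith normal form has invariant factors (1,1,1,1,1,1,1,1,1,1,1,2).

From H_k ≅ ker(∂_k) / im(∂_{k+1}) we obtain:

  H_0: rank C_0 − rank ∂_1 = 7 − 6 = 1, and the invariant factors of ∂_1 are all 1, so H_0 ≅ Z.
  H_1: rank ker ∂_1 − rank ∂_2 = (18 − 6) − 12 = 0, and ∂_2 has invariant factor 2 > 1, so H_1 ≅ Z/2.
  H_2: rank ker ∂_2 − rank ∂_3 = (12 − 12) − 0 = 0, and there is no ∂_3, so H_2 ≅ 0.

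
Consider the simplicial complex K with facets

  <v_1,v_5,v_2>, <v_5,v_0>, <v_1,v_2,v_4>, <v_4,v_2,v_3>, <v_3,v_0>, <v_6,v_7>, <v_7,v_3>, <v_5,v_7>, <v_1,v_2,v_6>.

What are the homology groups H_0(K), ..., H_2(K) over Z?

H_0 ≅ Z,  H_1 ≅ Z^3,  H_2 = 0.

Order the vertices as v_0 < v_1 < v_2 < v_3 < v_4 < v_5 < v_6 < v_7. Listing each simplex with vertices in this order, K has dimension 2 with simplices:

  0-simplices (8): [v_0], [v_1], [v_2], [v_3], [v_4], [v_5], [v_6], [v_7]
  1-simplices (14): [v_0,v_3], [v_0,v_5], [v_1,v_2], [v_1,v_4], [v_1,v_5], [v_1,v_6], [v_2,v_3], [v_2,v_4], [v_2,v_5], [v_2,v_6], [v_3,v_4], [v_3,v_7], [v_5,v_7], [v_6,v_7]
  2-simplices (4): [v_1,v_2,v_4], [v_1,v_2,v_5], [v_1,v_2,v_6], [v_2,v_3,v_4]

so the chain groups are C_0 ≅ Z^8, C_1 ≅ Z^14, C_2 ≅ Z^4.

Boundary ∂_1: C_1 → C_0 is given by ∂[p,q] = [q] − [p]. For instance
  ∂[v_2,v_5] = [v_5] − [v_2].
This gives a 8×14 integer matrix of rank 7; reducing to Smith normal form yields diagonal entries (1,1,1,1,1,1,1).

Boundary ∂_2: C_2 → C_1 maps a triangle to the signed sum of its edges. For instance
  ∂[v_1,v_2,v_4] = [v_2,v_4] − [v_1,v_4] + [v_1,v_2],
  ∂[v_2,v_3,v_4] = [v_3,v_4] − [v_2,v_4] + [v_2,v_3].
As a 14×4 matrix over Z this has rank 4, with invariant factors (1,1,1,1).

Now H_k = ker ∂_k / im ∂_{k+1}, so:

  H_0: rank C_0 − rank ∂_1 = 8 − 7 = 1, and the invariant factors of ∂_1 are all 1, so H_0 = Z.
  H_1: rank ker ∂_1 − rank ∂_2 = (14 − 7) − 4 = 3, and the invariant factors of ∂_2 are all 1, so H_1 = Z^3.
  H_2: rank ker ∂_2 − rank ∂_3 = (4 − 4) − 0 = 0, and there is no ∂_3, so H_2 = 0.

As a check, the Euler characteristic is 8 − 14 + 4 = -2, which agrees with 1 − 3 + 0 = -2.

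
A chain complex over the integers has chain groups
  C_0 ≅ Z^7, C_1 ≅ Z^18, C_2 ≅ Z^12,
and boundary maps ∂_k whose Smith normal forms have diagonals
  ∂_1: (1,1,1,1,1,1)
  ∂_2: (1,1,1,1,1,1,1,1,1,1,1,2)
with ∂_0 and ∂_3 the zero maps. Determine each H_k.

H_0: b_0 = 7 − 0 − 6 = 1; torsion from ∂_1 factors > 1: none. So H_0 ≅ Z.
H_1: b_1 = 18 − 6 − 12 = 0; torsion from ∂_2 factors > 1: [2]. So H_1 ≅ Z_2.
H_2: b_2 = 12 − 12 − 0 = 0; torsion from ∂_3 factors > 1: none. So H_2 ≅ 0.

H_0 ≅ Z,  H_1 ≅ Z_2,  H_2 = 0.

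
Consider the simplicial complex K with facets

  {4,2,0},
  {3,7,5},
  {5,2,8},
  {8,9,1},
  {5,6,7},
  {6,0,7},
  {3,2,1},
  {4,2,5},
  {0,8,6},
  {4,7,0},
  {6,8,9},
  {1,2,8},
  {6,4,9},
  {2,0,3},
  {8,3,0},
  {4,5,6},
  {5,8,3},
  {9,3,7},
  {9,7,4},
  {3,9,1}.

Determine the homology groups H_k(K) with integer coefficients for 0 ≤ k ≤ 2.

K has 10 vertices, 30 edges, 20 triangles.
rank ∂_0 = 0, rank ∂_1 = 9 ⇒ b_0 = 10 − 0 − 9 = 1; all invariant factors of ∂_1 are 1 so no torsion. So H_0 = Z.
rank ∂_1 = 9, rank ∂_2 = 20 ⇒ b_1 = 30 − 9 − 20 = 1; ∂_2 has invariant factor(s) [2] giving torsion. So H_1 = Z ⊕ Z/2Z.
rank ∂_2 = 20, rank ∂_3 = 0 ⇒ b_2 = 20 − 20 − 0 = 0. So H_2 = 0.

H_0 = Z,  H_1 = Z ⊕ Z/2Z,  H_2 = 0.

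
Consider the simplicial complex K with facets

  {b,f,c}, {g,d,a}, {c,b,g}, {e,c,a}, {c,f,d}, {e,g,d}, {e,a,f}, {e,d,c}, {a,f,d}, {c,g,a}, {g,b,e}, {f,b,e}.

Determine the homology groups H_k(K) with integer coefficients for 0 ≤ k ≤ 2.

H_0 = Z,  H_1 = Z/2,  H_2 = 0.

Fix the vertex order a < b < c < d < e < f < g and write every simplex with vertices in increasing order. Then dim K = 2 and the simplices of K are:

  0-simplices (7): a, b, c, d, e, f, g
  1-simplices (18): ac, ad, ae, af, ag, bc, be, bf, bg, cd, ce, cf, cg, de, df, dg, ef, eg
  2-simplices (12): ace, acg, adf, adg, aef, bcf, bcg, bef, beg, cde, cdf, deg

Hence C_0 ≅ Z^7, C_1 ≅ Z^18, C_2 ≅ Z^12.

Boundary ∂_1: C_1 → C_0 sends each edge [p,q] (with p < q) to q − p.
As a 7×18 matrix over Z this has rank 6, with invariant factors (1,1,1,1,1,1).

∂_2: C_2 → C_1 acts by ∂[p,q,r] = [q,r] − [p,r] + [p,q]. For instance
  ∂ace = ce − ae + ac,
  ∂adg = dg − ag + ad.
As a 18×12 matrix over Z this has rank 12, with invariant factors (1,1,1,1,1,1,1,1,1,1,1,2).

Now H_k = ker ∂_k / im ∂_{k+1}, so:

  H_0: rank C_0 − rank ∂_1 = 7 − 6 = 1, and the invariant factors of ∂_1 are all 1, so H_0 ≅ Z.
  H_1: rank ker ∂_1 − rank ∂_2 = (18 − 6) − 12 = 0, and ∂_2 has invariant factor 2 > 1, so H_1 ≅ Z/2.
  H_2: rank ker ∂_2 − rank ∂_3 = (12 − 12) − 0 = 0, and there is no ∂_3, so H_2 ≅ 0.

As a check, the Euler characteristic is 7 − 18 + 12 = 1, which agrees with 1 − 0 + 0 = 1.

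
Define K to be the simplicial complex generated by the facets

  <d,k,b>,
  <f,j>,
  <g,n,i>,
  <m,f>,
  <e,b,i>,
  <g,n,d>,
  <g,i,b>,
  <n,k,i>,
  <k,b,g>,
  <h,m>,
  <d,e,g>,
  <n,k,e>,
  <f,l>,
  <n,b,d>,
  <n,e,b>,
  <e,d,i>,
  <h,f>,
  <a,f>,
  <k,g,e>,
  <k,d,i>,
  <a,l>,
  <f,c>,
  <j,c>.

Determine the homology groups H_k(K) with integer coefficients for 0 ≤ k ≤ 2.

Order the vertices as a < b < c < d < e < f < g < h < i < j < k < l < m < n. Listing each simplex with vertices in this order, K has dimension 2 with simplices:

  0-simplices (14): a, b, c, d, e, f, g, h, i, j, k, l, m, n
  1-simplices (30): af, al, bd, be, bg, bi, bk, bn, cf, cj, de, dg, di, dk, dn, eg, ei, ek, en, fh, fj, fl, fm, gi, gk, gn, hm, ik, in, kn
  2-simplices (14): bdk, bdn, bei, ben, bgi, bgk, deg, dei, dgn, dik, egk, ekn, gin, ikn

so the chain groups are C_0 ≅ Z^14, C_1 ≅ Z^30, C_2 ≅ Z^14.

Boundary ∂_1: C_1 → C_0 is given by ∂[p,q] = [q] − [p].
As a 14×30 matrix over Z this has rank 12, with invariant factors (1,1,1,1,1,1,1,1,1,1,1,1).

Boundary ∂_2: C_2 → C_1 sends each 2-simplex [p,q,r] to [q,r] − [p,r] + [p,q]. For instance
  ∂ikn = kn − in + ik,
  ∂ekn = kn − en + ek.
The 30×14 boundary matrix has rank 13 and Smith normal form diag(1,1,1,1,1,1,1,1,1,1,1,1,1).

Now H_k = ker ∂_k / im ∂_{k+1}, so:

  H_0: rank C_0 − rank ∂_1 = 14 − 12 = 2, and the invariant factors of ∂_1 are all 1, so H_0 = Z^2.
  H_1: rank ker ∂_1 − rank ∂_2 = (30 − 12) − 13 = 5, and the invariant factors of ∂_2 are all 1, so H_1 = Z^5.
  H_2: rank ker ∂_2 − rank ∂_3 = (14 − 13) − 0 = 1, and there is no ∂_3, so H_2 = Z.

H_0 = Z^2,  H_1 = Z^5,  H_2 = Z.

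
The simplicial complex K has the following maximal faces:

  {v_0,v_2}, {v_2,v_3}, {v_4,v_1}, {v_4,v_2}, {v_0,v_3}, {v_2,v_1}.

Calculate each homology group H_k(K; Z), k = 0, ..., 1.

H_0 = Z,  H_1 = Z^2.

Fix the vertex order v_0 < v_1 < v_2 < v_3 < v_4 and write every simplex with vertices in increasing order. Then dim K = 1 and the simplices of K are:

  0-simplices (5): [v_0], [v_1], [v_2], [v_3], [v_4]
  1-simplices (6): [v_0,v_2], [v_0,v_3], [v_1,v_2], [v_1,v_4], [v_2,v_3], [v_2,v_4]

giving chain groups C_0 ≅ Z^5, C_1 ≅ Z^6.

The boundary map ∂_1: C_1 → C_0 maps an edge to its endpoints' difference, ∂[p,q] = q − p.
The 5×6 boundary matrix has rank 4 and Smith normal form diag(1,1,1,1).

From H_k ≅ ker(∂_k) / im(∂_{k+1}) we obtain:

  H_0: rank C_0 − rank ∂_1 = 5 − 4 = 1, and the invariant factors of ∂_1 are all 1, so H_0 ≅ Z.
  H_1: rank ker ∂_1 − rank ∂_2 = (6 − 4) − 0 = 2, and there is no ∂_2, so H_1 ≅ Z^2.

As a check, the Euler characteristic is 5 − 6 = -1, which agrees with 1 − 2 = -1.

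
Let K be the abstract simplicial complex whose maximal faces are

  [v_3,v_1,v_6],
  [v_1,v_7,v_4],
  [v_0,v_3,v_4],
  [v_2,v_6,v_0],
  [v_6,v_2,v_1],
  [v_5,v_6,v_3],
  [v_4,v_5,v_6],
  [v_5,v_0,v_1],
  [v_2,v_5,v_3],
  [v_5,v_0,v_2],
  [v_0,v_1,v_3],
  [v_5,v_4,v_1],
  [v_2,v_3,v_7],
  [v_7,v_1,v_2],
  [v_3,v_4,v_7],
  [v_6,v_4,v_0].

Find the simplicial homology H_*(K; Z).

H_0 ≅ Z,  H_1 ≅ Z^2,  H_2 ≅ Z.

Order the vertices as v_0 < v_1 < v_2 < v_3 < v_4 < v_5 < v_6 < v_7. Listing each simplex with vertices in this order, K has dimension 2 with simplices:

  0-simplices (8): [v_0], [v_1], [v_2], [v_3], [v_4], [v_5], [v_6], [v_7]
  1-simplices (24): (24 of them)
  2-simplices (16): (16 of them)

so the chain groups are C_0 ≅ Z^8, C_1 ≅ Z^24, C_2 ≅ Z^16.

The boundary map ∂_1: C_1 → C_0 sends each edge [p,q] (with p < q) to q − p. For instance
  ∂[v_0,v_1] = [v_1] − [v_0].
This gives a 8×24 integer matrix of rank 7; reducing to Smith normal form yields diagonal entries (1,1,1,1,1,1,1).

The boundary map ∂_2: C_2 → C_1 maps a triangle to the signed sum of its edges. For instance
  ∂[v_1,v_2,v_6] = [v_2,v_6] − [v_1,v_6] + [v_1,v_2],
  ∂[v_0,v_2,v_6] = [v_2,v_6] − [v_0,v_6] + [v_0,v_2].
This gives a 24×16 integer matrix of rank 15; reducing to Smith normal form yields diagonal entries (1,1,1,1,1,1,1,1,1,1,1,1,1,1,1).

Now H_k = ker ∂_k / im ∂_{k+1}, so:

  H_0: rank C_0 − rank ∂_1 = 8 − 7 = 1, and the invariant factors of ∂_1 are all 1, so H_0 ≅ Z.
  H_1: rank ker ∂_1 − rank ∂_2 = (24 − 7) − 15 = 2, and the invariant factors of ∂_2 are all 1, so H_1 ≅ Z^2.
  H_2: rank ker ∂_2 − rank ∂_3 = (16 − 15) − 0 = 1, and there is no ∂_3, so H_2 ≅ Z.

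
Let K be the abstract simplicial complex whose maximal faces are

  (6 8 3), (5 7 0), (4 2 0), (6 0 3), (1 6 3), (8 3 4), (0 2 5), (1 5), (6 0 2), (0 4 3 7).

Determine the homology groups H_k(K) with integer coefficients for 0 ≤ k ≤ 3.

H_0 ≅ Z,  H_1 ≅ Z,  H_2 = 0,  H_3 = 0.

Fix the vertex order 0 < 1 < 2 < 3 < 4 < 5 < 6 < 7 < 8 and write every simplex with vertices in increasing order. Then dim K = 3 and the simplices of K are:

  0-simplices (9): [0], [1], [2], [3], [4], [5], [6], [7], [8]
  1-simplices (20): [0,2], [0,3], [0,4], [0,5], [0,6], [0,7], [1,3], [1,5], [1,6], [2,4], [2,5], [2,6], [3,4], [3,6], [3,7], [3,8], [4,7], [4,8], [5,7], [6,8]
  2-simplices (12): [0,2,4], [0,2,5], [0,2,6], [0,3,4], [0,3,6], [0,3,7], [0,4,7], [0,5,7], [1,3,6], [3,4,7], [3,4,8], [3,6,8]
  3-simplices (1): [0,3,4,7]

Hence C_0 ≅ Z^9, C_1 ≅ Z^20, C_2 ≅ Z^12, C_3 ≅ Z^1.

The boundary map ∂_1: C_1 → C_0 sends each edge [p,q] (with p < q) to q − p.
This gives a 9×20 integer matrix of rank 8; reducing to Smith normal form yields diagonal entries (1,1,1,1,1,1,1,1).

Boundary ∂_2: C_2 → C_1 sends each 2-simplex [p,q,r] to [q,r] − [p,r] + [p,q]. For instance
  ∂[0,3,6] = [3,6] − [0,6] + [0,3],
  ∂[0,3,4] = [3,4] − [0,4] + [0,3].
This gives a 20×12 integer matrix of rank 11; reducing to Smith normal form yields diagonal entries (1,1,1,1,1,1,1,1,1,1,1).

Boundary ∂_3: C_3 → C_2 sends each 3-simplex σ to the alternating sum Σ_i (−1)^i (σ with its i-th vertex removed). For instance
  ∂[0,3,4,7] = [3,4,7] − [0,4,7] + [0,3,7] − [0,3,4].
This gives a 12×1 integer matrix of rank 1; reducing to Smith normal form yields diagonal entries (1).

Now H_k = ker ∂_k / im ∂_{k+1}, so:

  H_0: rank C_0 − rank ∂_1 = 9 − 8 = 1, and the invariant factors of ∂_1 are all 1, so H_0 = Z.
  H_1: rank ker ∂_1 − rank ∂_2 = (20 − 8) − 11 = 1, and the invariant factors of ∂_2 are all 1, so H_1 = Z.
  H_2: rank ker ∂_2 − rank ∂_3 = (12 − 11) − 1 = 0, and the invariant factors of ∂_3 are all 1, so H_2 = 0.
  H_3: rank ker ∂_3 − rank ∂_4 = (1 − 1) − 0 = 0, and there is no ∂_4, so H_3 = 0.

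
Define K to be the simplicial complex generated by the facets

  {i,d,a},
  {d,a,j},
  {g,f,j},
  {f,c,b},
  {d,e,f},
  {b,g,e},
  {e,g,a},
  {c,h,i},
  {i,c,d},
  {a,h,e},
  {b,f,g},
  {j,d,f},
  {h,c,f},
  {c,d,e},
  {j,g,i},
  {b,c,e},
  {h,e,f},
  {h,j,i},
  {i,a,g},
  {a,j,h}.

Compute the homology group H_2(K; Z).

H_2 ≅ 0.

Take the total order a < b < c < d < e < f < g < h < i < j on the vertex set. Then K (dimension 2) consists of the simplices:

  0-simplices (10): a, b, c, d, e, f, g, h, i, j
  1-simplices (30): ad, ae, ag, ah, ai, aj, bc, be, bf, bg, cd, ce, cf, ch, ci, de, df, di, dj, ef, eg, eh, fg, fh, fj, gi, gj, hi, hj, ij
  2-simplices (20): adi, adj, aeg, aeh, agi, ahj, bce, bcf, beg, bfg, cde, cdi, cfh, chi, def, dfj, efh, fgj, gij, hij

Hence C_0 ≅ Z^10, C_1 ≅ Z^30, C_2 ≅ Z^20.

∂_1: C_1 → C_0 sends each edge [p,q] (with p < q) to q − p. For instance
  ∂de = e − d.
The resulting 10×30 matrix has rank 9, and its Smith normal form has invariant factors (1,1,1,1,1,1,1,1,1).

∂_2: C_2 → C_1 sends each 2-simplex [p,q,r] to [q,r] − [p,r] + [p,q]. For instance
  ∂cde = de − ce + cd,
  ∂aeg = eg − ag + ae.
This gives a 30×20 integer matrix of rank 20; reducing to Smith normal form yields diagonal entries (1,1,1,1,1,1,1,1,1,1,1,1,1,1,1,1,1,1,1,2).

Computing H_k = (kernel of ∂_k) / (image of ∂_{k+1}):

  H_2: rank ker ∂_2 − rank ∂_3 = (20 − 20) − 0 = 0, and there is no ∂_3, so H_2 = 0.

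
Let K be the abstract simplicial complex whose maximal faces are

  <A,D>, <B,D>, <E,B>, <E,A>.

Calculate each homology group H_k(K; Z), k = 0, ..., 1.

H_0 = Z,  H_1 = Z.

Fix the vertex order A < B < D < E and write every simplex with vertices in increasing order. Then dim K = 1 and the simplices of K are:

  0-simplices (4): A, B, D, E
  1-simplices (4): AD, AE, BD, BE

so the chain groups are C_0 ≅ Z^4, C_1 ≅ Z^4.

The boundary map ∂_1: C_1 → C_0 is given by ∂[p,q] = [q] − [p]. For instance
  ∂BE = E − B.
The 4×4 boundary matrix has rank 3 and Smith normal form diag(1,1,1).

Computing H_k = (kernel of ∂_k) / (image of ∂_{k+1}):

  H_0: rank C_0 − rank ∂_1 = 4 − 3 = 1, and the invariant factors of ∂_1 are all 1, so H_0 ≅ Z.
  H_1: rank ker ∂_1 − rank ∂_2 = (4 − 3) − 0 = 1, and there is no ∂_2, so H_1 ≅ Z.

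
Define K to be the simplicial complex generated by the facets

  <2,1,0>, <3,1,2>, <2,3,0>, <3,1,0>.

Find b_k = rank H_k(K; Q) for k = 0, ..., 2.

b_0 = 1, b_1 = 0, b_2 = 1.

We work with the vertex ordering 0 < 1 < 2 < 3. The simplices of K, each written with vertices in increasing order, are:

  0-simplices (4): [0], [1], [2], [3]
  1-simplices (6): [0,1], [0,2], [0,3], [1,2], [1,3], [2,3]
  2-simplices (4): [0,1,2], [0,1,3], [0,2,3], [1,2,3]

so the chain groups are C_0 ≅ Z^4, C_1 ≅ Z^6, C_2 ≅ Z^4.

The boundary map ∂_1: C_1 → C_0 sends each edge [p,q] (with p < q) to q − p. For instance
  ∂[0,3] = [3] − [0].
As a 4×6 matrix over Z this has rank 3, with invariant factors (1,1,1).

The boundary map ∂_2: C_2 → C_1 acts by ∂[p,q,r] = [q,r] − [p,r] + [p,q]. For instance
  ∂[0,1,3] = [1,3] − [0,3] + [0,1],
  ∂[0,2,3] = [2,3] − [0,3] + [0,2].
This gives a 6×4 integer matrix of rank 3; reducing to Smith normal form yields diagonal entries (1,1,1).

Now H_k = ker ∂_k / im ∂_{k+1}, so:

  H_0: rank C_0 − rank ∂_1 = 4 − 3 = 1, and the invariant factors of ∂_1 are all 1, so H_0 ≅ Z.
  H_1: rank ker ∂_1 − rank ∂_2 = (6 − 3) − 3 = 0, and the invariant factors of ∂_2 are all 1, so H_1 ≅ 0.
  H_2: rank ker ∂_2 − rank ∂_3 = (4 − 3) − 0 = 1, and there is no ∂_3, so H_2 ≅ Z.

Hence the Betti numbers are b_0 = 1, b_1 = 0, b_2 = 1.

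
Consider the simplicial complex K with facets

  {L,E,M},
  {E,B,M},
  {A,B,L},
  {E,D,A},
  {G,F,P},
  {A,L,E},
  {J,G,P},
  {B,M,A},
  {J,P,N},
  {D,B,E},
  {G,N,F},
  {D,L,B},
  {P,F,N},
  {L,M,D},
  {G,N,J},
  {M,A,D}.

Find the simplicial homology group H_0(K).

K has 11 vertices, 24 edges, 16 triangles.
rank ∂_0 = 0, rank ∂_1 = 9 ⇒ b_0 = 11 − 0 − 9 = 2; all invariant factors of ∂_1 are 1 so no torsion. So H_0 ≅ Z^2.

H_0 ≅ Z^2.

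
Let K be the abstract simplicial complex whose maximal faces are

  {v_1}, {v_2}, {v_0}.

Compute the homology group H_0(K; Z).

H_0 = Z^3.

Take the total order v_0 < v_1 < v_2 on the vertex set. Then K (dimension 0) consists of the simplices:

  0-simplices (3): [v_0], [v_1], [v_2]

giving chain groups C_0 ≅ Z^3.

Computing H_k = (kernel of ∂_k) / (image of ∂_{k+1}):

  H_0: rank C_0 − rank ∂_1 = 3 − 0 = 3, and there is no ∂_1, so H_0 = Z^3.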